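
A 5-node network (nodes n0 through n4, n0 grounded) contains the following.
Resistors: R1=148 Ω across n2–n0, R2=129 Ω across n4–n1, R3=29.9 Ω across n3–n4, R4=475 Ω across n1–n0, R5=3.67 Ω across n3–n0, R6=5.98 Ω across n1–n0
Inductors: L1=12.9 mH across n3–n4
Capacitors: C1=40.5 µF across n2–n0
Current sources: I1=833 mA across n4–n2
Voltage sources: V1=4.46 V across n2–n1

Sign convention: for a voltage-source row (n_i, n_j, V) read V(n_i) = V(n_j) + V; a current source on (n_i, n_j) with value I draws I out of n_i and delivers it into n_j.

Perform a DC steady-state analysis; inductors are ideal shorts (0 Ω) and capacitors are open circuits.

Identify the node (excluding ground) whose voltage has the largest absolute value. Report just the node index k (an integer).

2

MNA unknowns: 4 node voltages V₁..V_4 plus 2 source currents (L1, V1)
R1: Y=0.006757 on G[2,0]
R2: Y=0.007752 on G[4,1]
L1: row V3−V4=0, i_L1 at 3,4
C1: Y=0.000 on G[2,0]
R3: Y=0.03344 on G[3,4]
R4: Y=0.002105 on G[1,0]
R5: Y=0.2725 on G[3,0]
I1: z[4]−=0.833, z[2]+=0.833
R6: Y=0.1672 on G[1,0]
V1: row V2−V1=4.46, i_V1 at 2,1
solve → V1=4.247, V2=8.707, V3=-2.855, V4=-2.855
aux → i_L1=0.7779, i_V1=0.7742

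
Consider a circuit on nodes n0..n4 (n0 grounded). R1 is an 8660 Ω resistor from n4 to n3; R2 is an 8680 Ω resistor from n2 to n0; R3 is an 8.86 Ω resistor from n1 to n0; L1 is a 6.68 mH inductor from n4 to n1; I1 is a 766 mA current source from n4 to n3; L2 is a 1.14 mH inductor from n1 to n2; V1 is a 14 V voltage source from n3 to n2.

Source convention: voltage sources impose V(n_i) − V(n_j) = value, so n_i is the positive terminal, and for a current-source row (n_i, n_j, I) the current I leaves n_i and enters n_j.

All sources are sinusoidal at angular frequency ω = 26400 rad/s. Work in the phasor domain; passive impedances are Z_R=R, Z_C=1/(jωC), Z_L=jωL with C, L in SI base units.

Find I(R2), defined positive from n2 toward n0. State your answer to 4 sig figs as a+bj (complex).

7.224e-05+0.002646j A

MNA unknowns: 4 node voltages V₁..V_4 plus 1 source current (V1)
R1: Y=0.0001155+0.000j on G[4,3]
R2: Y=0.0001152+0.000j on G[2,0]
R3: Y=0.1129+0.000j on G[1,0]
L1: Y=0.000-0.005670j on G[4,1]
I1: z[4]−=0.766, z[3]+=0.766
L2: Y=0.000-0.03323j on G[1,2]
V1: row V3−V2=14, i_V1 at 3,2
solve → V1=-0.0006401-0.02344j, V2=0.6271+22.97j, V3=14.63+22.97j, V4=-3.212-134.7j
aux → i_V1=0.7639-0.01821j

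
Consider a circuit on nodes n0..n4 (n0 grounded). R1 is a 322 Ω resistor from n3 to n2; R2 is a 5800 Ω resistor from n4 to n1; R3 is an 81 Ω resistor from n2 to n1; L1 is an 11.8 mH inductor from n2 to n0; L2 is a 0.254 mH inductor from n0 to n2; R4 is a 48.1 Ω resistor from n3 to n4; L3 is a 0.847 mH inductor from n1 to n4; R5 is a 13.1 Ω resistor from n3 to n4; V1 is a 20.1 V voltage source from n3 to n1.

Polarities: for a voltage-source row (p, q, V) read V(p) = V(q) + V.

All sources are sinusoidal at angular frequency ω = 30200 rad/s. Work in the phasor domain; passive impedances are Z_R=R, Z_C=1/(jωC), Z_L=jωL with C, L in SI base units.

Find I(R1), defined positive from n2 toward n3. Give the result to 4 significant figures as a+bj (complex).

-0.04988+0.000j A

Apply KCL at each of the 4 non-ground nodes and solve the resulting linear system.
Node n1: branches {R2, R3, L3, V1} → V_1 = -4.040+0.000j
Node n2: branches {R1, R3, L1, L2} → V_2 = 0.000+0.000j
Node n3: branches {R1, R4, R5, V1} → V_3 = 16.06+0.000j
Node n4: branches {R2, R4, L3, R5} → V_4 = 13.24+6.941j
Source currents: i(V1)=-0.3242+0.6742j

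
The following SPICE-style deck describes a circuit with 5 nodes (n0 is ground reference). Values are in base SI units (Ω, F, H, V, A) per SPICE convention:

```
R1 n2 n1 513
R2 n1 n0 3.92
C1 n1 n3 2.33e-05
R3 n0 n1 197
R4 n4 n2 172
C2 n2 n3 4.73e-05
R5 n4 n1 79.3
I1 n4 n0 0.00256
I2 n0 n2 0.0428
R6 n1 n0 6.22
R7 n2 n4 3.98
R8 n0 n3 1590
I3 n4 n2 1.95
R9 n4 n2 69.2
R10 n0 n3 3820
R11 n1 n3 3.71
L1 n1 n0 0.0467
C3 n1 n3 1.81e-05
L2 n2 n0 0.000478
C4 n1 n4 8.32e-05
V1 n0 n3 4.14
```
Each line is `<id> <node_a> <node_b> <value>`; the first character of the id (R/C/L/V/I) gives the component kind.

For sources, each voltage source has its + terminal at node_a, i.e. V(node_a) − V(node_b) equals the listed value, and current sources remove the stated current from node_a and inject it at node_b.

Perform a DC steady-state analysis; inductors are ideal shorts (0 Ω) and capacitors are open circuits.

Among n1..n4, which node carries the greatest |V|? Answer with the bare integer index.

MNA unknowns: 4 node voltages V₁..V_4 plus 3 source currents (L1, L2, V1)
R1: Y=0.001949 on G[2,1]
R2: Y=0.2551 on G[1,0]
C1: Y=0.000 on G[1,3]
R3: Y=0.005076 on G[0,1]
R4: Y=0.005814 on G[4,2]
C2: Y=0.000 on G[2,3]
R5: Y=0.01261 on G[4,1]
I1: z[4]−=0.00256, z[0]+=0.00256
I2: z[0]−=0.0428, z[2]+=0.0428
R6: Y=0.1608 on G[1,0]
R7: Y=0.2513 on G[2,4]
R8: Y=0.0006289 on G[0,3]
I3: z[4]−=1.95, z[2]+=1.95
R9: Y=0.01445 on G[4,2]
R10: Y=0.0002618 on G[0,3]
R11: Y=0.2695 on G[1,3]
L1: row V1−V0=0, i_L1 at 1,0
C3: Y=0.000 on G[1,3]
L2: row V2−V0=0, i_L2 at 2,0
C4: Y=0.000 on G[1,4]
V1: row V0−V3=4.14, i_V1 at 0,3
solve → V1=0.000, V2=0.000, V3=-4.140, V4=-6.872
aux → i_L1=-1.203, i_L2=0.1269, i_V1=-1.120

4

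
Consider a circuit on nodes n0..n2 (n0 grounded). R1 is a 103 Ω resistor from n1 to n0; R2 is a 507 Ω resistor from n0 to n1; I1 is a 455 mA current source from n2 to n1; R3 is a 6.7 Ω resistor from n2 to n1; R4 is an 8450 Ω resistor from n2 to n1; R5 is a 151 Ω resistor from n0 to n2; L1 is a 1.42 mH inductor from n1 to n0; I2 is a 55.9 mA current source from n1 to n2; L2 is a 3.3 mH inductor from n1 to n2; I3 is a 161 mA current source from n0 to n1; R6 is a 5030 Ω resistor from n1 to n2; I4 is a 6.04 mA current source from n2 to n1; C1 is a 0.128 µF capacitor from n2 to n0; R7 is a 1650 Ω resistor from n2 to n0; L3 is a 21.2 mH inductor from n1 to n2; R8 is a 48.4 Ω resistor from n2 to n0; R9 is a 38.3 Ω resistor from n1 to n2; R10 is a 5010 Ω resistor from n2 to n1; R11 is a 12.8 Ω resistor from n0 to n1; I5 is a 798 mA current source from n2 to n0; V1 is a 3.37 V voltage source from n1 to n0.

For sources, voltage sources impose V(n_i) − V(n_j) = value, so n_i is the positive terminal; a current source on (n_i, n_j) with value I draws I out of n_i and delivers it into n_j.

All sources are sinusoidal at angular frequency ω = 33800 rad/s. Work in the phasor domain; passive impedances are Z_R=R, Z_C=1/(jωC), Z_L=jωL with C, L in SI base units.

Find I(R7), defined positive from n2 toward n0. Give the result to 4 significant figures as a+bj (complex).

Element admittances at ω=33800 rad/s:
  Y(R1) = 0.009709+0.000j S between n1,n0
  Y(R2) = 0.001972+0.000j S between n0,n1
  I1: injects 0.455 A into n1 (from n2)
  Y(R3) = 0.1493+0.000j S between n2,n1
  Y(R4) = 0.0001183+0.000j S between n2,n1
  Y(R5) = 0.006623+0.000j S between n0,n2
  Y(L1) = 0.000-0.02084j S between n1,n0
  I2: injects 0.0559 A into n2 (from n1)
  Y(L2) = 0.000-0.008965j S between n1,n2
  I3: injects 0.161 A into n1 (from n0)
  Y(R6) = 0.0001988+0.000j S between n1,n2
  I4: injects 0.00604 A into n1 (from n2)
  Y(C1) = 0.000+0.004326j S between n2,n0
  Y(R7) = 0.0006061+0.000j S between n2,n0
  Y(L3) = 0.000-0.001396j S between n1,n2
  Y(R8) = 0.02066+0.000j S between n2,n0
  Y(R9) = 0.02611+0.000j S between n1,n2
  Y(R10) = 0.0001996+0.000j S between n2,n1
  Y(R11) = 0.07812+0.000j S between n0,n1
  I5: injects 0.798 A into n0 (from n2)
  V1: constraint V(n1)−V(n0) = 3.37
Assemble and solve the 3×3 MNA system:
  V(n1)=3.370+0.000j  V(n2)=-2.988-0.2598j
  i(V1)=-0.8574+0.09039j

-0.001811-0.0001575j A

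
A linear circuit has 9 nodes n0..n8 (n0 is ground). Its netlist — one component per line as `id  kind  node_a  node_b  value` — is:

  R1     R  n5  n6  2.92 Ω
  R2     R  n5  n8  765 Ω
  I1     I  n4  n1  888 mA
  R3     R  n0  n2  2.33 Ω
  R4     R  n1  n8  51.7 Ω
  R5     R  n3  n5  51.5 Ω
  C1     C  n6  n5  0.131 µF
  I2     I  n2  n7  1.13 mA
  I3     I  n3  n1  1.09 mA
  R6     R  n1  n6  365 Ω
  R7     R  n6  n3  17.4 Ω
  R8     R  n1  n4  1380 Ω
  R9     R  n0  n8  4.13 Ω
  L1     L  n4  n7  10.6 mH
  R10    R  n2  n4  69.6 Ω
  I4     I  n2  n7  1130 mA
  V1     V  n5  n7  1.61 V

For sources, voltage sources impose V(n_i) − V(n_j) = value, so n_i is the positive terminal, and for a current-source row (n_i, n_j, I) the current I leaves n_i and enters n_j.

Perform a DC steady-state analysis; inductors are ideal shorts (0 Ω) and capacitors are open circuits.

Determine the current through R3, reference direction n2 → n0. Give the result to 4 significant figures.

-0.8274 A

Apply KCL at each of the 8 non-ground nodes and solve the resulting linear system.
Node n1: branches {I1, R4, I3, R6, R8} → V_1 = 45.02
Node n2: branches {R3, I2, R10, I4} → V_2 = -1.928
Node n3: branches {R5, I3, R7} → V_3 = 20.95
Node n4: branches {I1, R8, L1, R10} → V_4 = 19.21
Node n5: branches {R1, R2, R5, C1, V1} → V_5 = 20.82
Node n6: branches {R1, C1, R6, R7} → V_6 = 21.01
Node n7: branches {I2, L1, I4, V1} → V_7 = 19.21
Node n8: branches {R2, R4, R9} → V_8 = 3.417
Source currents: i(L1)=-1.173, i(V1)=0.04194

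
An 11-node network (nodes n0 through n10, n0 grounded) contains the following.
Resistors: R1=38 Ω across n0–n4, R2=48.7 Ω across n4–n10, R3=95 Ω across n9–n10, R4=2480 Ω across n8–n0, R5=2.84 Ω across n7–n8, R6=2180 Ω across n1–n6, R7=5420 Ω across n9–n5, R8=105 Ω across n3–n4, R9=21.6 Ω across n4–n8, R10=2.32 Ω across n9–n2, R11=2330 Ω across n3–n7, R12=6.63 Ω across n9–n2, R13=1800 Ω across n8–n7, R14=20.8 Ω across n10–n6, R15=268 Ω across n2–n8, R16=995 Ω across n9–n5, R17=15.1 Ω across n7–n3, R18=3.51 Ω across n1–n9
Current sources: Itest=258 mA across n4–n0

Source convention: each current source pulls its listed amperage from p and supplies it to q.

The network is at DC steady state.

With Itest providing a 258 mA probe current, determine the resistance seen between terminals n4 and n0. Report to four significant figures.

Apply KCL at each of the 10 non-ground nodes and solve the resulting linear system.
Node n1: branches {R6, R18} → V_1 = -9.634
Node n2: branches {R10, R12, R15} → V_2 = -9.634
Node n3: branches {R8, R11, R17} → V_3 = -9.599
Node n4: branches {R1, R2, R8, R9, Itest} → V_4 = -9.657
Node n5: branches {R7, R16} → V_5 = -9.634
Node n6: branches {R6, R14} → V_6 = -9.649
Node n7: branches {R5, R11, R13, R17} → V_7 = -9.591
Node n8: branches {R4, R5, R9, R13, R15} → V_8 = -9.589
Node n9: branches {R3, R7, R10, R12, R16, R18} → V_9 = -9.634
Node n10: branches {R2, R3, R14} → V_10 = -9.649

R_eq = 37.43 Ω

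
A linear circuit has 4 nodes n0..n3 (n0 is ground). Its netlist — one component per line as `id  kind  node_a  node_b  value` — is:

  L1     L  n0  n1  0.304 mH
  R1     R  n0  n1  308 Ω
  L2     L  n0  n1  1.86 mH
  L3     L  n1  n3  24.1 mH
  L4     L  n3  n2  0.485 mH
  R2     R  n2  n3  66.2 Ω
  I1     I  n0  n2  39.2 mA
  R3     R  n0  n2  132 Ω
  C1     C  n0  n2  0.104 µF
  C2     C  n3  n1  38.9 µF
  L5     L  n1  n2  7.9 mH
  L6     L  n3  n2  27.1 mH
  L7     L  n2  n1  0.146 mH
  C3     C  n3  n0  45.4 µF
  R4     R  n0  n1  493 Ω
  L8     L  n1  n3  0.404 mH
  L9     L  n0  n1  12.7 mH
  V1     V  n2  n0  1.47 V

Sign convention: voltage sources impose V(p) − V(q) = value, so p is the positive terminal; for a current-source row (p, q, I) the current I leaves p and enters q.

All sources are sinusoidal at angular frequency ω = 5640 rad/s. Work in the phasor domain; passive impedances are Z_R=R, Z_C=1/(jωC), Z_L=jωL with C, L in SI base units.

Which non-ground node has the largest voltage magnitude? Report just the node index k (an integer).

Apply KCL at each of the 3 non-ground nodes and solve the resulting linear system.
Node n1: branches {L1, R1, L2, L3, C2, L5, L7, R4, L8, L9} → V_1 = 1.086-0.007051j
Node n2: branches {L4, R2, I1, R3, C1, L5, L6, L7, V1} → V_2 = 1.470+0.000j
Node n3: branches {L3, L4, R2, C2, L6, C3, L8} → V_3 = 2.312-0.04176j
Source currents: i(V1)=0.01652+0.1595j

3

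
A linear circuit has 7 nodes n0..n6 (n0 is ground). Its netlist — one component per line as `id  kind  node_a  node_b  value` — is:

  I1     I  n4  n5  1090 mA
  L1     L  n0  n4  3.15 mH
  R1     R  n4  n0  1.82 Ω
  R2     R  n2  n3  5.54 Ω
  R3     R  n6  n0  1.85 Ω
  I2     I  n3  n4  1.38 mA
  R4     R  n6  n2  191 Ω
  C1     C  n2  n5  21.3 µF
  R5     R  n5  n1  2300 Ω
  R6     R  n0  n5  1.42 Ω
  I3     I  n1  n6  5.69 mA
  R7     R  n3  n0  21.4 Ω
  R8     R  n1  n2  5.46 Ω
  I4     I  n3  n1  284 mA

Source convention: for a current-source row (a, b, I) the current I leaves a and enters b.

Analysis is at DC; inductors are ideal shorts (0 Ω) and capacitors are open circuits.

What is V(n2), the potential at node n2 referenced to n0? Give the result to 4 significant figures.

1.209 V

Apply KCL at each of the 6 non-ground nodes and solve the resulting linear system.
Node n1: branches {R5, I3, R8, I4} → V_1 = 2.726
Node n2: branches {R2, R4, C1, R8} → V_2 = 1.209
Node n3: branches {R2, I2, R7, I4} → V_3 = -0.2953
Node n4: branches {I1, L1, R1, I2} → V_4 = 0.000
Node n5: branches {I1, C1, R5, R6} → V_5 = 1.549
Node n6: branches {R3, R4, I3} → V_6 = 0.02203
Source currents: i(L1)=1.089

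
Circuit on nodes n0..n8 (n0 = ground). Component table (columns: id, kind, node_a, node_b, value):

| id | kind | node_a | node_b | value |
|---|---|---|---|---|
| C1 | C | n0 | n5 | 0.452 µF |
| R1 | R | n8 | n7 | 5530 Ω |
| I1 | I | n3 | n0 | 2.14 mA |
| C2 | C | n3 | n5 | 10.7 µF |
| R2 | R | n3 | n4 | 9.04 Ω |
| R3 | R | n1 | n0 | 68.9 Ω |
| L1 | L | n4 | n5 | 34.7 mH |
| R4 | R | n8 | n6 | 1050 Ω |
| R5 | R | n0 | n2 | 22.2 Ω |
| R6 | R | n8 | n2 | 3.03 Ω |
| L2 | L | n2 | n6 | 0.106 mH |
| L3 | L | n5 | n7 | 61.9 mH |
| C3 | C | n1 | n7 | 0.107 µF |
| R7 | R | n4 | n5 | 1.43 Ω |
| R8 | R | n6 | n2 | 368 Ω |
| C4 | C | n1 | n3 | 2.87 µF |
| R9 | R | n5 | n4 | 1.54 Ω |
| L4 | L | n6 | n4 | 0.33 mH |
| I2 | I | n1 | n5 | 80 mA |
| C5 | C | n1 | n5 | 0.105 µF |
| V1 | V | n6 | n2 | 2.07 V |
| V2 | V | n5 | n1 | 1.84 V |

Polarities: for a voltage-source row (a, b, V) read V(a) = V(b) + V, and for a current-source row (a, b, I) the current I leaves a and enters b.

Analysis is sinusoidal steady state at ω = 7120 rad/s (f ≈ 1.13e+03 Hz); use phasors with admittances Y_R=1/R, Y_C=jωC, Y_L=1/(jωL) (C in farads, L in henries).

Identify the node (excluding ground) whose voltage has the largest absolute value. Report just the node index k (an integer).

MNA unknowns: 8 node voltages V₁..V_8 plus 2 source currents (V1, V2)
C1: Y=0.000+0.003218j on G[0,5]
R1: Y=0.0001808+0.000j on G[8,7]
I1: z[3]−=0.00214, z[0]+=0.00214
C2: Y=0.000+0.07618j on G[3,5]
R2: Y=0.1106+0.000j on G[3,4]
R3: Y=0.01451+0.000j on G[1,0]
L1: Y=0.000-0.004048j on G[4,5]
R4: Y=0.0009524+0.000j on G[8,6]
R5: Y=0.04505+0.000j on G[0,2]
R6: Y=0.3300+0.000j on G[8,2]
L2: Y=0.000-1.325j on G[2,6]
L3: Y=0.000-0.002269j on G[5,7]
C3: Y=0.000+0.0007618j on G[1,7]
R7: Y=0.6993+0.000j on G[4,5]
R8: Y=0.002717+0.000j on G[6,2]
C4: Y=0.000+0.02043j on G[1,3]
R9: Y=0.6494+0.000j on G[5,4]
L4: Y=0.000-0.4256j on G[6,4]
I2: z[1]−=0.08, z[5]+=0.08
C5: Y=0.000+0.0007476j on G[1,5]
V1: row V6−V2=2.07, i_V1 at 6,2
V2: row V5−V1=1.84, i_V2 at 5,1
solve → V1=0.1488-0.1086j, V2=-0.1032-0.1071j, V3=1.798-0.2925j, V4=1.978-0.1193j, V5=1.989-0.1086j, V6=1.967-0.1071j, V7=2.876-0.4651j, V8=-0.09564-0.1073j
aux → i_V1=-0.01278+2.738j, i_V2=0.07813-0.03873j

7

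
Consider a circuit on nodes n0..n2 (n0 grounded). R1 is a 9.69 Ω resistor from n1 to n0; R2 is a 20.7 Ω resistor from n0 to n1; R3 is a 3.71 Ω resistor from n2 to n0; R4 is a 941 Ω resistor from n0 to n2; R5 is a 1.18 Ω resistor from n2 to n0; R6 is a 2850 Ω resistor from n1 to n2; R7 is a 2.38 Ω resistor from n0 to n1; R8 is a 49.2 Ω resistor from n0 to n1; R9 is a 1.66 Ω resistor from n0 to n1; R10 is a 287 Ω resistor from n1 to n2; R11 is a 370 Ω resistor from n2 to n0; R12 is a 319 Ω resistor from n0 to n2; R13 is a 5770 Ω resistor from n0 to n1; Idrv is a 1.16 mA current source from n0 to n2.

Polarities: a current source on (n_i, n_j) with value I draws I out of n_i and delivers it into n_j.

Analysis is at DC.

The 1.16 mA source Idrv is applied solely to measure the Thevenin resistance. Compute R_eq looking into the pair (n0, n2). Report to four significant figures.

Element admittances at DC:
  Y(R1) = 0.1032 S between n1,n0
  Y(R2) = 0.04831 S between n0,n1
  Y(R3) = 0.2695 S between n2,n0
  Y(R4) = 0.001063 S between n0,n2
  Y(R5) = 0.8475 S between n2,n0
  Y(R6) = 0.0003509 S between n1,n2
  Y(R7) = 0.4202 S between n0,n1
  Y(R8) = 0.02033 S between n0,n1
  Y(R9) = 0.6024 S between n0,n1
  Y(R10) = 0.003484 S between n1,n2
  Y(R11) = 0.002703 S between n2,n0
  Y(R12) = 0.003135 S between n0,n2
  Y(R13) = 0.0001733 S between n0,n1
  Idrv: injects 0.00116 A into n2 (from n0)
Assemble and solve the 2×2 MNA system:
  V(n1)=3.292e-06  V(n2)=0.001029

R_eq = 0.8867 Ω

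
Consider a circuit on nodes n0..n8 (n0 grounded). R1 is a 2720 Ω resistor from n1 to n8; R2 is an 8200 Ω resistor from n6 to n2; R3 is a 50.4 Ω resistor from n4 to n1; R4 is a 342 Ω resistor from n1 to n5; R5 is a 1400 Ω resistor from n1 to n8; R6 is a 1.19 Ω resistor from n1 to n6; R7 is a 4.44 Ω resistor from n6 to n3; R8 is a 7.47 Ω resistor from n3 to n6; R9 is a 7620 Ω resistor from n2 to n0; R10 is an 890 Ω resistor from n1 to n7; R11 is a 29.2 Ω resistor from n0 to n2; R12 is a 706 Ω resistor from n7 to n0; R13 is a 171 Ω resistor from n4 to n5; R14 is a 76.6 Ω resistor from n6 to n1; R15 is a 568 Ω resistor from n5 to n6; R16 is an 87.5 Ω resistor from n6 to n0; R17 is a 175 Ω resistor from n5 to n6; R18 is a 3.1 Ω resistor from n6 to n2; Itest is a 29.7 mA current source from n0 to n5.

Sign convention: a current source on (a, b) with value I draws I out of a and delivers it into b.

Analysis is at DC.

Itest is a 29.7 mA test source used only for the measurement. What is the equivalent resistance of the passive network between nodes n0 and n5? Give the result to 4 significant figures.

MNA unknowns: 8 node voltages V₁..V_8
R1: Y=0.0003676 on G[1,8]
R2: Y=0.0001220 on G[6,2]
R3: Y=0.01984 on G[4,1]
R4: Y=0.002924 on G[1,5]
R5: Y=0.0007143 on G[1,8]
R6: Y=0.8403 on G[1,6]
R7: Y=0.2252 on G[6,3]
R8: Y=0.1339 on G[3,6]
R9: Y=0.0001312 on G[2,0]
R10: Y=0.001124 on G[1,7]
R11: Y=0.03425 on G[0,2]
R12: Y=0.001416 on G[7,0]
R13: Y=0.005848 on G[4,5]
R14: Y=0.01305 on G[6,1]
R15: Y=0.001761 on G[5,6]
R16: Y=0.01143 on G[6,0]
R17: Y=0.005714 on G[5,6]
R18: Y=0.3226 on G[6,2]
Itest: z[0]−=0.0297, z[5]+=0.0297
solve → V1=0.7053, V2=0.6222, V3=0.6885, V4=1.157, V5=2.688, V6=0.6885, V7=0.3120, V8=0.7053

R_eq = 90.51 Ω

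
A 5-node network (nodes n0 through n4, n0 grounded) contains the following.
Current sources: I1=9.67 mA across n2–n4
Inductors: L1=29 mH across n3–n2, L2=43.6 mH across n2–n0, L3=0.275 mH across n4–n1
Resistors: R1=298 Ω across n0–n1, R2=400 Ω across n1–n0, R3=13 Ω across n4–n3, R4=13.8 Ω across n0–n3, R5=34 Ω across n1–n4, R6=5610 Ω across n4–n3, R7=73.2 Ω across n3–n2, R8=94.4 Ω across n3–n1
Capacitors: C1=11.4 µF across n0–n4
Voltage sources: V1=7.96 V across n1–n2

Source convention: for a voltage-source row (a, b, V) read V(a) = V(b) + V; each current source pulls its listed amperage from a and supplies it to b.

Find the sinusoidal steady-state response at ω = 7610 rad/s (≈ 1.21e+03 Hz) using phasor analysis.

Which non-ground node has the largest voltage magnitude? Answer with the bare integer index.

2

MNA unknowns: 4 node voltages V₁..V_4 plus 1 source current (V1)
I1: z[2]−=0.00967, z[4]+=0.00967
L1: Y=0.000-0.004531j on G[3,2]
R1: Y=0.003356+0.000j on G[0,1]
R2: Y=0.002500+0.000j on G[1,0]
R3: Y=0.07692+0.000j on G[4,3]
C1: Y=0.000+0.08675j on G[0,4]
R4: Y=0.07246+0.000j on G[0,3]
L2: Y=0.000-0.003014j on G[2,0]
R5: Y=0.02941+0.000j on G[1,4]
R6: Y=0.0001783+0.000j on G[4,3]
L3: Y=0.000-0.4778j on G[4,1]
R7: Y=0.01366+0.000j on G[3,2]
R8: Y=0.01059+0.000j on G[3,1]
V1: row V1−V2=7.96, i_V1 at 1,2
solve → V1=-0.02572-0.4265j, V2=-7.986-0.4265j, V3=-0.6970-0.1351j, V4=-0.1358-0.5988j
aux → i_V1=-0.09251+0.05311j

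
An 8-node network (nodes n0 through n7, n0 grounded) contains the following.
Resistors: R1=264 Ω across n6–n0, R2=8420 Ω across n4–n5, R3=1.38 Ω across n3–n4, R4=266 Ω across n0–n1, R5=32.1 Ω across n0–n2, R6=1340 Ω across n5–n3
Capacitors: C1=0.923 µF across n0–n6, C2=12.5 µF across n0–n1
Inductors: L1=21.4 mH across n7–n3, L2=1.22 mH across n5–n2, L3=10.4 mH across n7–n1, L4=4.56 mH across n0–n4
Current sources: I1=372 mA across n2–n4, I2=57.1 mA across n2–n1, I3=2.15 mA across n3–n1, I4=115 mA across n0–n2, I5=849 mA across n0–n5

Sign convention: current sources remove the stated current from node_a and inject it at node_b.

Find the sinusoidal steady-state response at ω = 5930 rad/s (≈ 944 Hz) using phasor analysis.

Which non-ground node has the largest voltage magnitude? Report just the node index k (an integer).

Apply KCL at each of the 7 non-ground nodes and solve the resulting linear system.
Node n1: branches {C2, I2, I3, R4, L3} → V_1 = 0.08321-1.541j
Node n2: branches {L2, I1, I2, I4, R5} → V_2 = 16.71+0.07711j
Node n3: branches {L1, R3, I3, R6} → V_3 = 0.01290+8.892j
Node n4: branches {R2, R3, I1, L4} → V_4 = 0.07504+8.895j
Node n5: branches {R2, L2, R6, I5} → V_5 = 16.69+6.115j
Node n6: branches {R1, C1} → V_6 = 0.000+0.000j
Node n7: branches {L1, L3} → V_7 = 0.06021+1.871j

5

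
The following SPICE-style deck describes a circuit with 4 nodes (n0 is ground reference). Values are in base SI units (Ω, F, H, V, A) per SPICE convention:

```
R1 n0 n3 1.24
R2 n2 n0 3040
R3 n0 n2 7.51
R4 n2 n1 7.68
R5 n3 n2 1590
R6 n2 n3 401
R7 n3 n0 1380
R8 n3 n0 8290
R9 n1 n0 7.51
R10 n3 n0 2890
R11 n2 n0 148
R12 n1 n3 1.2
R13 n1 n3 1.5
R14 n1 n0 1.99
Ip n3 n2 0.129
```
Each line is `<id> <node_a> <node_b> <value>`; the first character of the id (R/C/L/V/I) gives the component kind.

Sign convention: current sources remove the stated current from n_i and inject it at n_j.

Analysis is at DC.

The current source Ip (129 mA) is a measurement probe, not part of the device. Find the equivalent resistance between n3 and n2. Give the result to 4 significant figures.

MNA unknowns: 3 node voltages V₁..V_3
R1: Y=0.8065 on G[0,3]
R2: Y=0.0003289 on G[2,0]
R3: Y=0.1332 on G[0,2]
R4: Y=0.1302 on G[2,1]
R5: Y=0.0006289 on G[3,2]
R6: Y=0.002494 on G[2,3]
R7: Y=0.0007246 on G[3,0]
R8: Y=0.0001206 on G[3,0]
R9: Y=0.1332 on G[1,0]
R10: Y=0.0003460 on G[3,0]
R11: Y=0.006757 on G[2,0]
R12: Y=0.8333 on G[1,3]
R13: Y=0.6667 on G[1,3]
R14: Y=0.5025 on G[1,0]
Ip: z[3]−=0.129, z[2]+=0.129
solve → V1=-0.01748, V2=0.4625, V3=-0.06655

R_eq = 4.101 Ω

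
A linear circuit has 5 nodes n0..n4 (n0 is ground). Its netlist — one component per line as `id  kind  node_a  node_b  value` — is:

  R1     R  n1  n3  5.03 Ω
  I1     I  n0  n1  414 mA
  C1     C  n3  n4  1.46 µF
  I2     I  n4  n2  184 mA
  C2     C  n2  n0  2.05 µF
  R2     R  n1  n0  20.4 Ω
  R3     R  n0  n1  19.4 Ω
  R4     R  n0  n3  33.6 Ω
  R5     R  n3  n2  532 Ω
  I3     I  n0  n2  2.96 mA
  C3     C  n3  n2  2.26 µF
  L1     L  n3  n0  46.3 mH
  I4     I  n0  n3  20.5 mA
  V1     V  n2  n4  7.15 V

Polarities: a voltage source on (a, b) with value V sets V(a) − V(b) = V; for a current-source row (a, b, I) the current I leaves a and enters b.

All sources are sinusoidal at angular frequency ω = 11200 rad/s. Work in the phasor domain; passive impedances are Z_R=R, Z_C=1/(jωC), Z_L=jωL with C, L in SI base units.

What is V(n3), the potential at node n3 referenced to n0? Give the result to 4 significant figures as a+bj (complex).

Element admittances at ω=11200 rad/s:
  Y(R1) = 0.1988+0.000j S between n1,n3
  I1: injects 0.414 A into n1 (from n0)
  Y(C1) = 0.000+0.01635j S between n3,n4
  I2: injects 0.184 A into n2 (from n4)
  Y(C2) = 0.000+0.02296j S between n2,n0
  Y(R2) = 0.04902+0.000j S between n1,n0
  Y(R3) = 0.05155+0.000j S between n0,n1
  Y(R4) = 0.02976+0.000j S between n0,n3
  Y(R5) = 0.001880+0.000j S between n3,n2
  I3: injects 0.00296 A into n2 (from n0)
  Y(C3) = 0.000+0.02531j S between n3,n2
  Y(L1) = 0.000-0.001928j S between n3,n0
  I4: injects 0.0205 A into n3 (from n0)
  V1: constraint V(n2)−V(n4) = 7.15
Assemble and solve the 5×5 MNA system:
  V(n1)=3.358-0.5479j  V(n2)=3.719-0.5561j  V(n3)=2.975-0.8251j  V(n4)=-3.431-0.5561j
  i(V1)=0.1796-0.1047j

2.975-0.8251j V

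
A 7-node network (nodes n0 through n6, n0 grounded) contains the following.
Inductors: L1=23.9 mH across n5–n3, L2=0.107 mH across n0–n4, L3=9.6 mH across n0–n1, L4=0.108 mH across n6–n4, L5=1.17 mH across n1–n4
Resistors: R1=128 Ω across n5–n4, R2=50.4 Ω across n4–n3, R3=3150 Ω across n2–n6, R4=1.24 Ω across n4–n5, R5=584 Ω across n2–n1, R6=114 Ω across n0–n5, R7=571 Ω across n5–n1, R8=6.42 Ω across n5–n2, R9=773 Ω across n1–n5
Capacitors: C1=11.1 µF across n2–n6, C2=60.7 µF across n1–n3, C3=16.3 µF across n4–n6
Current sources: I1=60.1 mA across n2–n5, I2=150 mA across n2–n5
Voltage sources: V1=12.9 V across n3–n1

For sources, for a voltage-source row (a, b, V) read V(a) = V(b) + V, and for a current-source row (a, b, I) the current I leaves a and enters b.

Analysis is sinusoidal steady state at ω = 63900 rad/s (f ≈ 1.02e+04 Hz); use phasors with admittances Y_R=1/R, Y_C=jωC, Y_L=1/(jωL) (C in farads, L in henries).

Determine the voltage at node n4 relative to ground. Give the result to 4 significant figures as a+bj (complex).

0.08853+0.03422j V

Element admittances at ω=63900 rad/s:
  Y(L1) = 0.000-0.0006548j S between n5,n3
  Y(R1) = 0.007812+0.000j S between n5,n4
  Y(C1) = 0.000+0.7093j S between n2,n6
  Y(R2) = 0.01984+0.000j S between n4,n3
  Y(C2) = 0.000+3.879j S between n1,n3
  I1: injects 0.0601 A into n5 (from n2)
  Y(L2) = 0.000-0.1463j S between n0,n4
  Y(R3) = 0.0003175+0.000j S between n2,n6
  Y(R4) = 0.8065+0.000j S between n4,n5
  I2: injects 0.15 A into n5 (from n2)
  Y(R5) = 0.001712+0.000j S between n2,n1
  Y(C3) = 0.000+1.042j S between n4,n6
  Y(R6) = 0.008772+0.000j S between n0,n5
  Y(R7) = 0.001751+0.000j S between n5,n1
  Y(R8) = 0.1558+0.000j S between n5,n2
  Y(L3) = 0.000-0.001630j S between n0,n1
  Y(R9) = 0.001294+0.000j S between n1,n5
  Y(L4) = 0.000-0.1449j S between n6,n4
  Y(L5) = 0.000-0.01338j S between n1,n4
  V1: constraint V(n3)−V(n1) = 12.9
Assemble and solve the 7×7 MNA system:
  V(n1)=-7.483-4.405j  V(n2)=-0.08263+0.4666j  V(n3)=5.417-4.405j  V(n4)=0.08853+0.03422j  V(n5)=0.2481+0.08530j  V(n6)=0.01298+0.2252j
  i(V1)=-0.1028-49.94j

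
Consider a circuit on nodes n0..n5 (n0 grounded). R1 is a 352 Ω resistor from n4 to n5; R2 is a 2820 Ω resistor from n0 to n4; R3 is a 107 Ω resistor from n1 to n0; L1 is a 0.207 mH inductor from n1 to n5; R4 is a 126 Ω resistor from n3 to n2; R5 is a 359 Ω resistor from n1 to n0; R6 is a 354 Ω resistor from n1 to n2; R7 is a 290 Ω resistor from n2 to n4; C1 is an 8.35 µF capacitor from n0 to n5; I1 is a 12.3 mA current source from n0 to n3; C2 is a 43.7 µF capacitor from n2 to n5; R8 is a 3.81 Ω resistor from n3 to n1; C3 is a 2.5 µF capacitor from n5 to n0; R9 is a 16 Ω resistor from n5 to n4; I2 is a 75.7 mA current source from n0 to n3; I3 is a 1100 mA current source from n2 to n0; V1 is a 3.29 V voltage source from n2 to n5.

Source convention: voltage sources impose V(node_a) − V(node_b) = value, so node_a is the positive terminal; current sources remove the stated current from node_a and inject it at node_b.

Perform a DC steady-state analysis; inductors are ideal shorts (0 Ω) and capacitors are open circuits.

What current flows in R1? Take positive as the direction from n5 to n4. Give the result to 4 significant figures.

Apply KCL at each of the 5 non-ground nodes and solve the resulting linear system.
Node n1: branches {R3, L1, R5, R6, R8} → V_1 = -81.07
Node n2: branches {R4, R6, R7, C2, I3, V1} → V_2 = -77.78
Node n3: branches {R4, I1, R8, I2} → V_3 = -80.65
Node n4: branches {R1, R2, R7, R9} → V_4 = -80.49
Node n5: branches {R1, L1, C1, C2, C3, R9, V1} → V_5 = -81.07
Source currents: i(L1)=1.104, i(V1)=-1.141

-0.001647 A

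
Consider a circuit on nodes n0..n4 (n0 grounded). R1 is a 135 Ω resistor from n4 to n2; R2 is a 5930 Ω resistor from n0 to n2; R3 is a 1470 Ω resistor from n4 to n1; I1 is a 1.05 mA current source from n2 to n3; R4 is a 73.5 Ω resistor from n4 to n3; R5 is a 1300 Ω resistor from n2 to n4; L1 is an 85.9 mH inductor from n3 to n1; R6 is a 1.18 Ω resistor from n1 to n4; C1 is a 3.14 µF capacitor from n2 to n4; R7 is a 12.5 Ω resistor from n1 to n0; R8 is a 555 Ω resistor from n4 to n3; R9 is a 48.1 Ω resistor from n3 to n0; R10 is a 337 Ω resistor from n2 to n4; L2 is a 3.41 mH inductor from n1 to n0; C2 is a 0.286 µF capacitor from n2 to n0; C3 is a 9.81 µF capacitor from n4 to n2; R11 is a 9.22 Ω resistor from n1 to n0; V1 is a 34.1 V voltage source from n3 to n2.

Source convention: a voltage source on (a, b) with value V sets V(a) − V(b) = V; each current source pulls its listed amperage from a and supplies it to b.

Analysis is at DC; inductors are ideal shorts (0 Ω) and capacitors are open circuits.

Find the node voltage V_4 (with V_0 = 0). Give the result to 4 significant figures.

-0.4345 V

Element admittances at DC:
  Y(R1) = 0.007407 S between n4,n2
  Y(R2) = 0.0001686 S between n0,n2
  Y(R3) = 0.0006803 S between n4,n1
  I1: injects 0.00105 A into n3 (from n2)
  Y(R4) = 0.01361 S between n4,n3
  Y(R5) = 0.0007692 S between n2,n4
  L1: short n3↔n1 (DC inductor)
  Y(R6) = 0.8475 S between n1,n4
  Y(C1) = 0.000 S between n2,n4
  Y(R7) = 0.08000 S between n1,n0
  Y(R8) = 0.001802 S between n4,n3
  Y(R9) = 0.02079 S between n3,n0
  Y(R10) = 0.002967 S between n2,n4
  L2: short n1↔n0 (DC inductor)
  Y(C2) = 0.000 S between n2,n0
  Y(C3) = 0.000 S between n4,n2
  Y(R11) = 0.1085 S between n1,n0
  V1: constraint V(n3)−V(n2) = 34.1
Assemble and solve the 7×7 MNA system:
  V(n1)=0.000  V(n2)=-34.10  V(n3)=0.000  V(n4)=-0.4345
  i(L1)=0.3742  i(L2)=0.005750  i(V1)=-0.3799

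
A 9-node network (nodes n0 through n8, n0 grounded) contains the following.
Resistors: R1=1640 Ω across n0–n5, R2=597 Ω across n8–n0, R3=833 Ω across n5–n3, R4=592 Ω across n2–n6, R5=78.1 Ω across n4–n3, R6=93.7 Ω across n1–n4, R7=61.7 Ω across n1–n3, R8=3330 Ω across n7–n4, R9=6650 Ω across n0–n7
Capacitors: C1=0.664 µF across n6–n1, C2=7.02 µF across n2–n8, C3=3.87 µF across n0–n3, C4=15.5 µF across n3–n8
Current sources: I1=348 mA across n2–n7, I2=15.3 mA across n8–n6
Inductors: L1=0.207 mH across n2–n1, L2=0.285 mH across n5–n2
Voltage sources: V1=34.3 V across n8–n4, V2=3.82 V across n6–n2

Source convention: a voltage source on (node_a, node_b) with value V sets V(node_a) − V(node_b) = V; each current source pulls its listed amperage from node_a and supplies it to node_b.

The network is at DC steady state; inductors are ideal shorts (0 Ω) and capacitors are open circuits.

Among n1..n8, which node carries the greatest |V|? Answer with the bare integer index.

7

Element admittances at DC:
  Y(R1) = 0.0006098 S between n0,n5
  Y(C1) = 0.000 S between n6,n1
  Y(R2) = 0.001675 S between n8,n0
  Y(C2) = 0.000 S between n2,n8
  I1: injects 0.348 A into n7 (from n2)
  Y(R3) = 0.001200 S between n5,n3
  L1: short n2↔n1 (DC inductor)
  Y(C3) = 0.000 S between n0,n3
  Y(R4) = 0.001689 S between n2,n6
  Y(R5) = 0.01280 S between n4,n3
  Y(R6) = 0.01067 S between n1,n4
  I2: injects 0.0153 A into n6 (from n8)
  Y(R7) = 0.01621 S between n1,n3
  Y(R8) = 0.0003003 S between n7,n4
  Y(C4) = 0.000 S between n3,n8
  L2: short n5↔n2 (DC inductor)
  Y(R9) = 0.0001504 S between n0,n7
  V1: constraint V(n8)−V(n4) = 34.3
  V2: constraint V(n6)−V(n2) = 3.82
Assemble and solve the 12×12 MNA system:
  V(n1)=-84.37  V(n2)=-84.37  V(n3)=-77.77  V(n4)=-68.79  V(n5)=-84.37  V(n6)=-80.55  V(n7)=726.3  V(n8)=-34.49
  i(L1)=-0.2733  i(L2)=0.05938  i(V1)=0.04248  i(V2)=0.008847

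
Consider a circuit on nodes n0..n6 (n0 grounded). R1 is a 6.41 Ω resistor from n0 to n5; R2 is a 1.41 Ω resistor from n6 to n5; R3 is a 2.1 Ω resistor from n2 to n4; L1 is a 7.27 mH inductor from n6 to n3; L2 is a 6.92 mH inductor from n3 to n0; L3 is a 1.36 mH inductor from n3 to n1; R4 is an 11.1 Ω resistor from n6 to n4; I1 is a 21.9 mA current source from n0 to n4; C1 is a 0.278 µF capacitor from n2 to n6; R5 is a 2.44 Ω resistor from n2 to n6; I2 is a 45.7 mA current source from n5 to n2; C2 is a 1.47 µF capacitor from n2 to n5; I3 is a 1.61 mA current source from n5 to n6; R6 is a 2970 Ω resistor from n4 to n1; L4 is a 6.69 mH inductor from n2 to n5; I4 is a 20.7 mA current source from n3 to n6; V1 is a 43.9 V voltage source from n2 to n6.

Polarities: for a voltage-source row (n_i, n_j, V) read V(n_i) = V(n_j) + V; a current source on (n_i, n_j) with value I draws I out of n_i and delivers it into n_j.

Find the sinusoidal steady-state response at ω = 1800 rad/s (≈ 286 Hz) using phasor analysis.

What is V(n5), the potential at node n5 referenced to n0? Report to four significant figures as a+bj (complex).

-0.9358-0.4091j V

Apply KCL at each of the 6 non-ground nodes and solve the resulting linear system.
Node n1: branches {L3, R6} → V_1 = -0.7968+2.121j
Node n2: branches {R3, C1, R5, I2, C2, L4, V1} → V_2 = 42.28+4.400j
Node n3: branches {L1, L2, L3, I4} → V_3 = -0.7949+2.091j
Node n4: branches {R3, R4, I1, R6} → V_4 = 35.31+4.398j
Node n5: branches {R1, R2, I2, C2, I3, L4} → V_5 = -0.9358-0.4091j
Node n6: branches {R2, L1, R4, C1, R5, I3, I4, V1} → V_6 = -1.620+4.400j
Source currents: i(V1)=-21.65+3.452j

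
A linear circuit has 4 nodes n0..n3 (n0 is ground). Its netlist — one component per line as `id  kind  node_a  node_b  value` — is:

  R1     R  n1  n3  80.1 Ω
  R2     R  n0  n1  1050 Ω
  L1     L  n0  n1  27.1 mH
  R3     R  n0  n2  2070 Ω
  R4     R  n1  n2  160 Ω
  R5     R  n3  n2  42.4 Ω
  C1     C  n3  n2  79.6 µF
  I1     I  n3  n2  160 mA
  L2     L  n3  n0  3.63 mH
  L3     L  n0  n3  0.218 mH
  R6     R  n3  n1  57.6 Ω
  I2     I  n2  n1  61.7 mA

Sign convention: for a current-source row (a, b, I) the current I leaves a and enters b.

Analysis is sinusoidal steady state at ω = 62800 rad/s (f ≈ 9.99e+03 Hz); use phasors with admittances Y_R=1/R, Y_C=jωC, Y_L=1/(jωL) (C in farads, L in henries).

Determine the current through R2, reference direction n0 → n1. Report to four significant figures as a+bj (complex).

Element admittances at ω=62800 rad/s:
  Y(R1) = 0.01248+0.000j S between n1,n3
  Y(R2) = 0.0009524+0.000j S between n0,n1
  Y(L1) = 0.000-0.0005876j S between n0,n1
  Y(R3) = 0.0004831+0.000j S between n0,n2
  Y(R4) = 0.006250+0.000j S between n1,n2
  Y(R5) = 0.02358+0.000j S between n3,n2
  Y(C1) = 0.000+4.999j S between n3,n2
  I1: injects 0.16 A into n2 (from n3)
  Y(L2) = 0.000-0.004387j S between n3,n0
  Y(L3) = 0.000-0.07304j S between n0,n3
  Y(R6) = 0.01736+0.000j S between n3,n1
  I2: injects 0.0617 A into n1 (from n2)
Assemble and solve the 3×3 MNA system:
  V(n1)=1.653+0.002795j  V(n2)=-0.01261-0.04202j  V(n3)=-0.01277-0.02027j

-0.001574-2.662e-06j A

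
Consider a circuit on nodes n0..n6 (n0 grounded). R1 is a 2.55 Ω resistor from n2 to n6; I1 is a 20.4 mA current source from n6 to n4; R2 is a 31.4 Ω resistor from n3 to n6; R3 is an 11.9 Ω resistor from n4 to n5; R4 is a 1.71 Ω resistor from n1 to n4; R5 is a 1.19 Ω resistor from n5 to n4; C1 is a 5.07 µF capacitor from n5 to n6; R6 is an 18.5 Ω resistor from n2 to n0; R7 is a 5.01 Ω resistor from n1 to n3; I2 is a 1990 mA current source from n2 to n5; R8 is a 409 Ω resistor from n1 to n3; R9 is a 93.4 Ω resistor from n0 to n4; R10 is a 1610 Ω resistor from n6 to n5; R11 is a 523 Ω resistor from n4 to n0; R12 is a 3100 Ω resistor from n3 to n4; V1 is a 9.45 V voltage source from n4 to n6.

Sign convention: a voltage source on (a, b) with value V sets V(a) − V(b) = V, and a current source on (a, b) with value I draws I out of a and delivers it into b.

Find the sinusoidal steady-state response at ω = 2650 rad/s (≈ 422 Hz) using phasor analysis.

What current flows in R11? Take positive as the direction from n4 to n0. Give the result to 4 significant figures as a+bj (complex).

0.02194+0.000j A

Apply KCL at each of the 6 non-ground nodes and solve the resulting linear system.
Node n1: branches {R4, R7, R8} → V_1 = 11.05+0.000j
Node n2: branches {R1, R6, I2} → V_2 = -2.679+0.000j
Node n3: branches {R2, R7, R8, R12} → V_3 = 9.826+0.000j
Node n4: branches {I1, R3, R4, R5, R9, R11, R12, V1} → V_4 = 11.48+0.000j
Node n5: branches {R3, R5, C1, I2, R10} → V_5 = 13.62-0.1684j
Node n6: branches {R1, I1, R2, C1, R10, V1} → V_6 = 2.026+0.000j
Source currents: i(V1)=1.608-0.1556j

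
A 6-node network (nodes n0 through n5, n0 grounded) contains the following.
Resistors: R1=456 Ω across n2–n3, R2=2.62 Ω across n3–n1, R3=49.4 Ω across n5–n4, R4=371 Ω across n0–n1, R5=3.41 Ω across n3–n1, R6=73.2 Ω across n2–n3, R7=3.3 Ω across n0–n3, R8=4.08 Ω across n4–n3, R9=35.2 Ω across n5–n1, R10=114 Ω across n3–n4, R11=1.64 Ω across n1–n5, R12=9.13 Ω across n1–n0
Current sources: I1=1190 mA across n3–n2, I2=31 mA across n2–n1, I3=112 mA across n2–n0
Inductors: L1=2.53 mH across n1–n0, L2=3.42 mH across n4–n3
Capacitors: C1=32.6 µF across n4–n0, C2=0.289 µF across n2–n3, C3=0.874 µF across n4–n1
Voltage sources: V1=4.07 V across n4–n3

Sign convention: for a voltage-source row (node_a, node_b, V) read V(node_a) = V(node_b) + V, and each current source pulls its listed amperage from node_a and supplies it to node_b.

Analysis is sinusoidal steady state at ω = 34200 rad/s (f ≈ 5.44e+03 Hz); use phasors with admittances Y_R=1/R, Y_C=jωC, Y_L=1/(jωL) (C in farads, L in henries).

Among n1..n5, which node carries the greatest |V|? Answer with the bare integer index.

2

Apply KCL at each of the 5 non-ground nodes and solve the resulting linear system.
Node n1: branches {R2, L1, I2, R4, R5, R9, C3, R11, R12} → V_1 = -3.004-0.9595j
Node n2: branches {R1, I1, I2, I3, R6, C2} → V_2 = 43.88-30.86j
Node n3: branches {R1, R2, I1, L2, R5, R6, R7, R8, C2, R10, V1} → V_3 = -3.675-1.211j
Node n4: branches {R3, L2, C1, R8, C3, R10, V1} → V_4 = 0.3945-1.211j
Node n5: branches {R3, R9, R11} → V_5 = -2.899-0.9672j
Source currents: i(V1)=-2.457-0.5017j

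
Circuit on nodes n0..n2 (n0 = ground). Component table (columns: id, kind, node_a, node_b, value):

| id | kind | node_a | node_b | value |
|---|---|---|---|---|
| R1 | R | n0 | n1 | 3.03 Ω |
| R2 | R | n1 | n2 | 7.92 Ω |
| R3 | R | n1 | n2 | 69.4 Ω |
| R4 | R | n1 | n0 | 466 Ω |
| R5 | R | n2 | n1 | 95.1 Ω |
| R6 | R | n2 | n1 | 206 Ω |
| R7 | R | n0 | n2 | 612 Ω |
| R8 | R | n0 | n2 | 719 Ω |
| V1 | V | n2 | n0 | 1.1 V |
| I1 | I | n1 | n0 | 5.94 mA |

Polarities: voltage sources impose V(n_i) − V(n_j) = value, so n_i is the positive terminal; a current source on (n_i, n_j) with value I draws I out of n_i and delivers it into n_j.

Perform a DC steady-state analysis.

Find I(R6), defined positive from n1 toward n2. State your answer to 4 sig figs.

-0.003692 A

MNA unknowns: 2 node voltages V₁..V_2 plus 1 source current (V1)
R1: Y=0.3300 on G[0,1]
R2: Y=0.1263 on G[1,2]
R3: Y=0.01441 on G[1,2]
R4: Y=0.002146 on G[1,0]
R5: Y=0.01052 on G[2,1]
R6: Y=0.004854 on G[2,1]
R7: Y=0.001634 on G[0,2]
R8: Y=0.001391 on G[0,2]
V1: row V2−V0=1.1, i_V1 at 2,0
I1: z[1]−=0.00594, z[0]+=0.00594
solve → V1=0.3394, V2=1.100
aux → i_V1=-0.1220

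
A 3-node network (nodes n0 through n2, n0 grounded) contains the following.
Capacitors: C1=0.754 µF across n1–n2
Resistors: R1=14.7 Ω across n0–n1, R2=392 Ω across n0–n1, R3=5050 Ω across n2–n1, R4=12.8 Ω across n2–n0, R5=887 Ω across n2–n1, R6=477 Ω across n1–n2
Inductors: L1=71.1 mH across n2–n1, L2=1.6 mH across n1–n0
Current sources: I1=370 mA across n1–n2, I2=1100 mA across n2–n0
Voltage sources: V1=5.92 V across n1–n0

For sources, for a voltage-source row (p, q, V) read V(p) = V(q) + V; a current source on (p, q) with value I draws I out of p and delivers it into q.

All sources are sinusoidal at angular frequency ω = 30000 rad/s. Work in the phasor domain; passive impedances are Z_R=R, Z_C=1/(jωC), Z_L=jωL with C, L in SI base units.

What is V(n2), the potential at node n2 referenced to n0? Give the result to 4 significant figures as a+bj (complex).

Element admittances at ω=30000 rad/s:
  Y(C1) = 0.000+0.02262j S between n1,n2
  Y(R1) = 0.06803+0.000j S between n0,n1
  Y(R2) = 0.002551+0.000j S between n0,n1
  Y(R3) = 0.0001980+0.000j S between n2,n1
  Y(L1) = 0.000-0.0004688j S between n2,n1
  I1: injects 0.37 A into n2 (from n1)
  I2: injects 1.1 A into n0 (from n2)
  Y(R4) = 0.07812+0.000j S between n2,n0
  Y(R5) = 0.001127+0.000j S between n2,n1
  Y(L2) = 0.000-0.02083j S between n1,n0
  Y(R6) = 0.002096+0.000j S between n1,n2
  V1: constraint V(n1)−V(n0) = 5.92
Assemble and solve the 3×3 MNA system:
  V(n1)=5.920+0.000j  V(n2)=-7.699+3.699j
  i(V1)=-0.9164-0.1657j

-7.699+3.699j V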